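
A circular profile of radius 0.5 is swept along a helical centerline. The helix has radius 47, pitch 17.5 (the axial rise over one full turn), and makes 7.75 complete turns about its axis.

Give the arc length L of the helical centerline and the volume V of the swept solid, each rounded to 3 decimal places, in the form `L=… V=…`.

L=2292.665 V=1800.655

2πR = 2π·47 = 295.309709
per-turn = √(295.309709² + 17.5²) = √(87207.8245 + 306.25) = √87514.0745 = 295.827778
L = 7.75 × 295.827778 = 2292.665283
V = π·0.5² × L = 0.785398 × 2292.665283 = 1800.655102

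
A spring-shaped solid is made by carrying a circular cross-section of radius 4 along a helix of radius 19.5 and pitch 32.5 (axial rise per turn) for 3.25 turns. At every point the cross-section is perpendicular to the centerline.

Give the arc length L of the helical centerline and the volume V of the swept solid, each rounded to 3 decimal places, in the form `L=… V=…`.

L=411.968 V=20707.755

2πR = 2π·19.5 = 122.522113
per-turn = √(122.522113² + 32.5²) = √(15011.6683 + 1056.25) = √16067.9183 = 126.759293
L = 3.25 × 126.759293 = 411.967701
V = π·4² × L = 50.265482 × 411.967701 = 20707.755267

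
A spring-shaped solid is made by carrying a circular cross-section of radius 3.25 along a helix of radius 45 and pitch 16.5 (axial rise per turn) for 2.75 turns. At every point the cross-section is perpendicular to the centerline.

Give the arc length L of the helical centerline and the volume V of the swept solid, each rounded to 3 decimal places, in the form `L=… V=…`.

L=778.867 V=25845.201

2πR = 2π·45 = 282.743339
per-turn = √(282.743339² + 16.5²) = √(79943.7956 + 272.25) = √80216.0456 = 283.224373
L = 2.75 × 283.224373 = 778.867027
V = π·3.25² × L = 33.183072 × 778.867027 = 25845.200938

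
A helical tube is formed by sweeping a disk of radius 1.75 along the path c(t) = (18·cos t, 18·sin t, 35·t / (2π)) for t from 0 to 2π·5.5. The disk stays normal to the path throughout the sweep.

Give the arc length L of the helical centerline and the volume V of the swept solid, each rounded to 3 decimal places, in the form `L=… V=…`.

L=651.141 V=6264.708

2πR = 2π·18 = 113.097336
per-turn = √(113.097336² + 35²) = √(12791.0073 + 1225) = √14016.0073 = 118.389220
L = 5.5 × 118.389220 = 651.140707
V = π·1.75² × L = 9.621128 × 651.140707 = 6264.707768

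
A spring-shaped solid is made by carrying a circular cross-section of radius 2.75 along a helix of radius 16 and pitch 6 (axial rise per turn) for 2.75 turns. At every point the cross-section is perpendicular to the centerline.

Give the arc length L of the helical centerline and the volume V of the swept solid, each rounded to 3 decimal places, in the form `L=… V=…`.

L=276.952 V=6579.910

2πR = 2π·16 = 100.530965
per-turn = √(100.530965² + 6²) = √(10106.4749 + 36) = √10142.4749 = 100.709855
L = 2.75 × 100.709855 = 276.952101
V = π·2.75² × L = 23.758294 × 276.952101 = 6579.909572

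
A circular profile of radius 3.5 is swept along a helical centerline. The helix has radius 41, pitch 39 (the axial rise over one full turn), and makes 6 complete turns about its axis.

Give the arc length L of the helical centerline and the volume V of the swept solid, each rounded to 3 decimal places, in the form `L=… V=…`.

2πR = 2π·41 = 257.610598
per-turn = √(257.610598² + 39²) = √(66363.2200 + 1521) = √67884.2200 = 260.546004
L = 6 × 260.546004 = 1563.276022
V = π·3.5² × L = 38.484510 × 1563.276022 = 60161.911697

L=1563.276 V=60161.912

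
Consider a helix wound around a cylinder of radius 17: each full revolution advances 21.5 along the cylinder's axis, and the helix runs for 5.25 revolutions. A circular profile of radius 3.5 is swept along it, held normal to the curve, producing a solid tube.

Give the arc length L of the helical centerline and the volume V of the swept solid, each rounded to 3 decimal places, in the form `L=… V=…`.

2πR = 2π·17 = 106.814150
per-turn = √(106.814150² + 21.5²) = √(11409.2627 + 462.25) = √11871.5127 = 108.956472
L = 5.25 × 108.956472 = 572.021476
V = π·3.5² × L = 38.484510 × 572.021476 = 22013.966198

L=572.021 V=22013.966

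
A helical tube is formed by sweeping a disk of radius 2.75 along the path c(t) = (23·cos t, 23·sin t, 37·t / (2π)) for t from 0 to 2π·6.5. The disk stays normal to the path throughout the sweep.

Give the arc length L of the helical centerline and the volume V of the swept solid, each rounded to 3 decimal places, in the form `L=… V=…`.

2πR = 2π·23 = 144.513262
per-turn = √(144.513262² + 37²) = √(20884.0829 + 1369) = √22253.0829 = 149.174672
L = 6.5 × 149.174672 = 969.635371
V = π·2.75² × L = 23.758294 × 969.635371 = 23036.882651

L=969.635 V=23036.883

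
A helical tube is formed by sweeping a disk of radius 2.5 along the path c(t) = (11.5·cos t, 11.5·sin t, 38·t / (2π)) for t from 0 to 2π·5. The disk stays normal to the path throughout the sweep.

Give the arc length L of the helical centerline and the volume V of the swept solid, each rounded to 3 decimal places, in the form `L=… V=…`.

L=408.198 V=8014.947

2πR = 2π·11.5 = 72.256631
per-turn = √(72.256631² + 38²) = √(5221.0207 + 1444) = √6665.0207 = 81.639578
L = 5 × 81.639578 = 408.197891
V = π·2.5² × L = 19.634954 × 408.197891 = 8014.946847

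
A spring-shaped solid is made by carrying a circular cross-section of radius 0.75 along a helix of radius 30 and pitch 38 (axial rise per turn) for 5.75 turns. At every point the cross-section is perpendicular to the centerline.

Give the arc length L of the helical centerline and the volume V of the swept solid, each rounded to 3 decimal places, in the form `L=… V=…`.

L=1105.655 V=1953.853

2πR = 2π·30 = 188.495559
per-turn = √(188.495559² + 38²) = √(35530.5758 + 1444) = √36974.5758 = 192.287742
L = 5.75 × 192.287742 = 1105.654518
V = π·0.75² × L = 1.767146 × 1105.654518 = 1953.852813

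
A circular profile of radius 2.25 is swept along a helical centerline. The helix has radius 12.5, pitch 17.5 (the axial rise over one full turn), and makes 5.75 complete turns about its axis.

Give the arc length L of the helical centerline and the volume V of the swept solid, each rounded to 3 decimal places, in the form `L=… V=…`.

L=462.679 V=7358.586

2πR = 2π·12.5 = 78.539816
per-turn = √(78.539816² + 17.5²) = √(6168.5028 + 306.25) = √6474.7528 = 80.465848
L = 5.75 × 80.465848 = 462.678628
V = π·2.25² × L = 15.904313 × 462.678628 = 7358.585630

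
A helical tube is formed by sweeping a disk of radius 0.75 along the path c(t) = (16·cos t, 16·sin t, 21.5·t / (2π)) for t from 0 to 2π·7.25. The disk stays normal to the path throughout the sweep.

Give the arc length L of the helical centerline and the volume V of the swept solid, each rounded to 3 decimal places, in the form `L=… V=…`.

L=745.331 V=1317.109

2πR = 2π·16 = 100.530965
per-turn = √(100.530965² + 21.5²) = √(10106.4749 + 462.25) = √10568.7249 = 102.804304
L = 7.25 × 102.804304 = 745.331203
V = π·0.75² × L = 1.767146 × 745.331203 = 1317.108956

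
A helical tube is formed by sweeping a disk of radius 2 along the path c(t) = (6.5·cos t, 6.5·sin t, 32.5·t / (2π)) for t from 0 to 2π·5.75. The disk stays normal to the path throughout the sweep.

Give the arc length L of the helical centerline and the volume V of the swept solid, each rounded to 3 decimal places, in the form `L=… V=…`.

2πR = 2π·6.5 = 40.840704
per-turn = √(40.840704² + 32.5²) = √(1667.9631 + 1056.25) = √2724.2131 = 52.193995
L = 5.75 × 52.193995 = 300.115473
V = π·2² × L = 12.566371 × 300.115473 = 3771.362259

L=300.115 V=3771.362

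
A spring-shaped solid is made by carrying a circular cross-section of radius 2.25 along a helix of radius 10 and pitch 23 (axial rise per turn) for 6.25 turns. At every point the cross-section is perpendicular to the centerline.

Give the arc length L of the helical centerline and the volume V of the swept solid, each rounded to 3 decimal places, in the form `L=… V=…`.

2πR = 2π·10 = 62.831853
per-turn = √(62.831853² + 23²) = √(3947.8418 + 529) = √4476.8418 = 66.909205
L = 6.25 × 66.909205 = 418.182533
V = π·2.25² × L = 15.904313 × 418.182533 = 6650.905823

L=418.183 V=6650.906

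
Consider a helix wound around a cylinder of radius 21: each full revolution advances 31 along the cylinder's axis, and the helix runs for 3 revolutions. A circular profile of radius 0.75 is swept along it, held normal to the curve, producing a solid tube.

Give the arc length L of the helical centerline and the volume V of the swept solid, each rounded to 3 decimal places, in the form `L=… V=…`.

2πR = 2π·21 = 131.946891
per-turn = √(131.946891² + 31²) = √(17409.9822 + 961) = √18370.9822 = 135.539596
L = 3 × 135.539596 = 406.618789
V = π·0.75² × L = 1.767146 × 406.618789 = 718.554712

L=406.619 V=718.555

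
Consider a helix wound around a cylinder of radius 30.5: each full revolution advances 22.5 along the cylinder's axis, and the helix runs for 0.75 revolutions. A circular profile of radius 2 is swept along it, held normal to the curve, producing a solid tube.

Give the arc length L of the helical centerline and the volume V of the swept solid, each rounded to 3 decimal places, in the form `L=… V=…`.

L=144.715 V=1818.544

2πR = 2π·30.5 = 191.637152
per-turn = √(191.637152² + 22.5²) = √(36724.7980 + 506.25) = √37231.0480 = 192.953487
L = 0.75 × 192.953487 = 144.715115
V = π·2² × L = 12.566371 × 144.715115 = 1818.543768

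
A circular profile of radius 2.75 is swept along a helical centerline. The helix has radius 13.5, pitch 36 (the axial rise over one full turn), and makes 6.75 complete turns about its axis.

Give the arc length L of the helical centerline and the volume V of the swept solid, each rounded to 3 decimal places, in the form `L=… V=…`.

L=621.988 V=14777.364

2πR = 2π·13.5 = 84.823002
per-turn = √(84.823002² + 36²) = √(7194.9416 + 1296) = √8490.9416 = 92.146305
L = 6.75 × 92.146305 = 621.987562
V = π·2.75² × L = 23.758294 × 621.987562 = 14777.363633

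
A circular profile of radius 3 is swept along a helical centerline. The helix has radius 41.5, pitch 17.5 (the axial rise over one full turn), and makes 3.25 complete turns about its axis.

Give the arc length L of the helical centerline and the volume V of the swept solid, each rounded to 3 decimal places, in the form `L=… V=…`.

L=849.351 V=24014.834

2πR = 2π·41.5 = 260.752190
per-turn = √(260.752190² + 17.5²) = √(67991.7047 + 306.25) = √68297.9547 = 261.338774
L = 3.25 × 261.338774 = 849.351015
V = π·3² × L = 28.274334 × 849.351015 = 24014.834182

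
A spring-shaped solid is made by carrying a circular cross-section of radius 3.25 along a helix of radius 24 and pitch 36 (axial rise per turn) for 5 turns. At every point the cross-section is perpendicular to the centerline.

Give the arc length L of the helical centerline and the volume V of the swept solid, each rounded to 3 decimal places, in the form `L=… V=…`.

L=775.170 V=25722.537

2πR = 2π·24 = 150.796447
per-turn = √(150.796447² + 36²) = √(22739.5685 + 1296) = √24035.5685 = 155.034088
L = 5 × 155.034088 = 775.170442
V = π·3.25² × L = 33.183072 × 775.170442 = 25722.536888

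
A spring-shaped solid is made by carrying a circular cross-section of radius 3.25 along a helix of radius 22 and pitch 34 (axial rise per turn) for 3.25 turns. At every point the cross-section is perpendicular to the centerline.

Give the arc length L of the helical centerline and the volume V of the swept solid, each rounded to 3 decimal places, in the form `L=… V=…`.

2πR = 2π·22 = 138.230077
per-turn = √(138.230077² + 34²) = √(19107.5541 + 1156) = √20263.5541 = 142.350111
L = 3.25 × 142.350111 = 462.637861
V = π·3.25² × L = 33.183072 × 462.637861 = 15351.745637

L=462.638 V=15351.746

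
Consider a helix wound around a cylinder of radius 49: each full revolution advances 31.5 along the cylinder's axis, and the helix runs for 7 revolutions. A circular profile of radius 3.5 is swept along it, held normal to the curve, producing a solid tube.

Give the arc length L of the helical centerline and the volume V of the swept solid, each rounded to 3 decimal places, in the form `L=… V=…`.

L=2166.383 V=83372.200

2πR = 2π·49 = 307.876080
per-turn = √(307.876080² + 31.5²) = √(94787.6807 + 992.25) = √95779.9307 = 309.483329
L = 7 × 309.483329 = 2166.383300
V = π·3.5² × L = 38.484510 × 2166.383300 = 83372.199789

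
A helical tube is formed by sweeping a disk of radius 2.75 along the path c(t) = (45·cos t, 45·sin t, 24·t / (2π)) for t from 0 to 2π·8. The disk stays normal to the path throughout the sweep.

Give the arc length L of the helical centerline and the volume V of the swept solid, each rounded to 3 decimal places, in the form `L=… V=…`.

2πR = 2π·45 = 282.743339
per-turn = √(282.743339² + 24²) = √(79943.7956 + 576) = √80519.7956 = 283.760102
L = 8 × 283.760102 = 2270.080818
V = π·2.75² × L = 23.758294 × 2270.080818 = 53933.248490

L=2270.081 V=53933.248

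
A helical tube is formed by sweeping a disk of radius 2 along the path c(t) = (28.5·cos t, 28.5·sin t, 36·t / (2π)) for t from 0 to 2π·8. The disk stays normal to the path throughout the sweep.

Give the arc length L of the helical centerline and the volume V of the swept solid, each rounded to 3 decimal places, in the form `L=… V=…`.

L=1461.229 V=18362.345

2πR = 2π·28.5 = 179.070781
per-turn = √(179.070781² + 36²) = √(32066.3447 + 1296) = √33362.3447 = 182.653619
L = 8 × 182.653619 = 1461.228956
V = π·2² × L = 12.566371 × 1461.228956 = 18362.344609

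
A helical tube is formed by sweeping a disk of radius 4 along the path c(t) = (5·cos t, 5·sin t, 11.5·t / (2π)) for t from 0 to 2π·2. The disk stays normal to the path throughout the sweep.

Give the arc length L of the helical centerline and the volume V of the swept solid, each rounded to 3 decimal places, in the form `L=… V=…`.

L=66.909 V=3363.223

2πR = 2π·5 = 31.415927
per-turn = √(31.415927² + 11.5²) = √(986.9604 + 132.25) = √1119.2104 = 33.454603
L = 2 × 33.454603 = 66.909205
V = π·4² × L = 50.265482 × 66.909205 = 3363.223488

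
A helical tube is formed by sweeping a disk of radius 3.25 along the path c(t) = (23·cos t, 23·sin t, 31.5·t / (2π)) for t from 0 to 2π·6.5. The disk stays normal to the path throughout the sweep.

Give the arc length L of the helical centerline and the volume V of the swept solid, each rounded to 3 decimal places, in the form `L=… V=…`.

L=961.392 V=31901.949

2πR = 2π·23 = 144.513262
per-turn = √(144.513262² + 31.5²) = √(20884.0829 + 992.25) = √21876.3329 = 147.906501
L = 6.5 × 147.906501 = 961.392254
V = π·3.25² × L = 33.183072 × 961.392254 = 31901.948764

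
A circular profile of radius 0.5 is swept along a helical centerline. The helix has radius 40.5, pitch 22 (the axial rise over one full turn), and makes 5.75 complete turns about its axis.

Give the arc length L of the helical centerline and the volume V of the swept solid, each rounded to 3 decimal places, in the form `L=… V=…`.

2πR = 2π·40.5 = 254.469005
per-turn = √(254.469005² + 22²) = √(64754.4745 + 484) = √65238.4745 = 255.418234
L = 5.75 × 255.418234 = 1468.654848
V = π·0.5² × L = 0.785398 × 1468.654848 = 1153.478820

L=1468.655 V=1153.479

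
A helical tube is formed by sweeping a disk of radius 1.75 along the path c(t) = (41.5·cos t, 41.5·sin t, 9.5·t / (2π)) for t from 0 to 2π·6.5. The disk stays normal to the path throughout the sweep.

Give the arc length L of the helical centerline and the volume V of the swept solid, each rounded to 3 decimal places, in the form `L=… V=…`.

2πR = 2π·41.5 = 260.752190
per-turn = √(260.752190² + 9.5²) = √(67991.7047 + 90.25) = √68081.9547 = 260.925190
L = 6.5 × 260.925190 = 1696.013734
V = π·1.75² × L = 9.621128 × 1696.013734 = 16317.564382

L=1696.014 V=16317.564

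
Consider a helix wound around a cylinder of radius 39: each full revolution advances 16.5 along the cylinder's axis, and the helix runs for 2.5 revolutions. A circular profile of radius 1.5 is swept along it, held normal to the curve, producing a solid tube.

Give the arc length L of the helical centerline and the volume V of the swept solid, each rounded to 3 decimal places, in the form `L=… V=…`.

2πR = 2π·39 = 245.044227
per-turn = √(245.044227² + 16.5²) = √(60046.6732 + 272.25) = √60318.9232 = 245.599111
L = 2.5 × 245.599111 = 613.997777
V = π·1.5² × L = 7.068583 × 613.997777 = 4340.094536

L=613.998 V=4340.095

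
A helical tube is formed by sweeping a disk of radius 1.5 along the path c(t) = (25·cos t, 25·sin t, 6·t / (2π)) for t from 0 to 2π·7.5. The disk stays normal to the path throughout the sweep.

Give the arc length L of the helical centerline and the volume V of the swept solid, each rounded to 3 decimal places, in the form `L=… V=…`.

2πR = 2π·25 = 157.079633
per-turn = √(157.079633² + 6²) = √(24674.0110 + 36) = √24710.0110 = 157.194182
L = 7.5 × 157.194182 = 1178.956369
V = π·1.5² × L = 7.068583 × 1178.956369 = 8333.551499

L=1178.956 V=8333.551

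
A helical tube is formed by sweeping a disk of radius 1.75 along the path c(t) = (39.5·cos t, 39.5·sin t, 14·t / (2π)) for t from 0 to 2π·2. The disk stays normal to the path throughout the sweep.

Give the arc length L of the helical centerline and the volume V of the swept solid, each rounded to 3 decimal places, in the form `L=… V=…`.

L=497.161 V=4783.247

2πR = 2π·39.5 = 248.185820
per-turn = √(248.185820² + 14²) = √(61596.2011 + 196) = √61792.2011 = 248.580371
L = 2 × 248.580371 = 497.160743
V = π·1.75² × L = 9.621128 × 497.160743 = 4783.246896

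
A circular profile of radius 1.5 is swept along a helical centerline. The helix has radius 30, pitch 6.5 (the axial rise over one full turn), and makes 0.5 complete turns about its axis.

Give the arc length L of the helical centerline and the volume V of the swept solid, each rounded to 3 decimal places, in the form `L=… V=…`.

L=94.304 V=666.594

2πR = 2π·30 = 188.495559
per-turn = √(188.495559² + 6.5²) = √(35530.5758 + 42.25) = √35572.8258 = 188.607598
L = 0.5 × 188.607598 = 94.303799
V = π·1.5² × L = 7.068583 × 94.303799 = 666.594273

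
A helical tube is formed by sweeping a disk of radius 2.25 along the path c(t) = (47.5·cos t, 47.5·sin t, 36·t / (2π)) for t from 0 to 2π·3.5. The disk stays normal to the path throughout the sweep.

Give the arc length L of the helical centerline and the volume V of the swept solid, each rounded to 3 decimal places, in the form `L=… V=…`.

2πR = 2π·47.5 = 298.451302
per-turn = √(298.451302² + 36²) = √(89073.1797 + 1296) = √90369.1797 = 300.614670
L = 3.5 × 300.614670 = 1052.151344
V = π·2.25² × L = 15.904313 × 1052.151344 = 16733.744104

L=1052.151 V=16733.744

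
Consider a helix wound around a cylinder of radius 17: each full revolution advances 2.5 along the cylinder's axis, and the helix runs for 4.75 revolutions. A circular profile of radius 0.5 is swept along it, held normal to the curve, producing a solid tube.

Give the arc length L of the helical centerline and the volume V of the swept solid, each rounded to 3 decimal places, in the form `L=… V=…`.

2πR = 2π·17 = 106.814150
per-turn = √(106.814150² + 2.5²) = √(11409.2627 + 6.25) = √11415.5127 = 106.843403
L = 4.75 × 106.843403 = 507.506163
V = π·0.5² × L = 0.785398 × 507.506163 = 398.594408

L=507.506 V=398.594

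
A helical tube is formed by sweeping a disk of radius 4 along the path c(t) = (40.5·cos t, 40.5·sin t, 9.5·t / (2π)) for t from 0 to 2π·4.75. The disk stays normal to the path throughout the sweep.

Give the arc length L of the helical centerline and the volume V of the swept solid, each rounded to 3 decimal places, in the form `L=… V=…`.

L=1209.570 V=60799.609

2πR = 2π·40.5 = 254.469005
per-turn = √(254.469005² + 9.5²) = √(64754.4745 + 90.25) = √64844.7245 = 254.646273
L = 4.75 × 254.646273 = 1209.569798
V = π·4² × L = 50.265482 × 1209.569798 = 60799.609457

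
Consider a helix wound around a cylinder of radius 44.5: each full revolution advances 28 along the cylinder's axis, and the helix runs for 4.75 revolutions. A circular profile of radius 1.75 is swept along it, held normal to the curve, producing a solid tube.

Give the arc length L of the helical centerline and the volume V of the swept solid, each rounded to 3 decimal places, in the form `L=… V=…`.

2πR = 2π·44.5 = 279.601746
per-turn = √(279.601746² + 28²) = √(78177.1365 + 784) = √78961.1365 = 281.000243
L = 4.75 × 281.000243 = 1334.751153
V = π·1.75² × L = 9.621128 × 1334.751153 = 12841.811029

L=1334.751 V=12841.811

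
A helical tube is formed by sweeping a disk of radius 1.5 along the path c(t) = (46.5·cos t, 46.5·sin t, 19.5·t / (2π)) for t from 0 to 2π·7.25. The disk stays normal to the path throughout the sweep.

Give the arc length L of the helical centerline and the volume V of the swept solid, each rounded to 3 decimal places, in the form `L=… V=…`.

L=2122.931 V=15006.118

2πR = 2π·46.5 = 292.168117
per-turn = √(292.168117² + 19.5²) = √(85362.2085 + 380.25) = √85742.4585 = 292.818132
L = 7.25 × 292.818132 = 2122.931457
V = π·1.5² × L = 7.068583 × 2122.931457 = 15006.118209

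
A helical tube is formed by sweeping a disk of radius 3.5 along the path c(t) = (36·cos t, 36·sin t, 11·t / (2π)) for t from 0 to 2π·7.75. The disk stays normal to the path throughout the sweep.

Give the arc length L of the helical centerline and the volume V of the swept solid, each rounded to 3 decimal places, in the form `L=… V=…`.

2πR = 2π·36 = 226.194671
per-turn = √(226.194671² + 11²) = √(51164.0292 + 121) = √51285.0292 = 226.461982
L = 7.75 × 226.461982 = 1755.080359
V = π·3.5² × L = 38.484510 × 1755.080359 = 67543.407646

L=1755.080 V=67543.408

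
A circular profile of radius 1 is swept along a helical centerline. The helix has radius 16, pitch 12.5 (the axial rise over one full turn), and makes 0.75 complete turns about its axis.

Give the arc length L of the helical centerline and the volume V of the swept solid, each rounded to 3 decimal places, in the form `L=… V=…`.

L=75.979 V=238.695

2πR = 2π·16 = 100.530965
per-turn = √(100.530965² + 12.5²) = √(10106.4749 + 156.25) = √10262.7249 = 101.305108
L = 0.75 × 101.305108 = 75.978831
V = π·1² × L = 3.141593 × 75.978831 = 238.694537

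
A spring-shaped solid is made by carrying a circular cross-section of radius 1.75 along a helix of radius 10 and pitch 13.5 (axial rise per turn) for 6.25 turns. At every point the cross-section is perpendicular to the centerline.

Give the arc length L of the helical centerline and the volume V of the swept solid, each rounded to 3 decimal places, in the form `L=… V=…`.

2πR = 2π·10 = 62.831853
per-turn = √(62.831853² + 13.5²) = √(3947.8418 + 182.25) = √4130.0918 = 64.265790
L = 6.25 × 64.265790 = 401.661187
V = π·1.75² × L = 9.621128 × 401.661187 = 3864.433496

L=401.661 V=3864.433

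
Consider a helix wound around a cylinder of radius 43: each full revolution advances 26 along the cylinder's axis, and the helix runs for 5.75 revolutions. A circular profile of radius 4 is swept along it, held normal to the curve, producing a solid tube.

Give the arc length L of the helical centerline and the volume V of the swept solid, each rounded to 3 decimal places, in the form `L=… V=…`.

2πR = 2π·43 = 270.176968
per-turn = √(270.176968² + 26²) = √(72995.5942 + 676) = √73671.5942 = 271.425117
L = 5.75 × 271.425117 = 1560.694423
V = π·4² × L = 50.265482 × 1560.694423 = 78449.058135

L=1560.694 V=78449.058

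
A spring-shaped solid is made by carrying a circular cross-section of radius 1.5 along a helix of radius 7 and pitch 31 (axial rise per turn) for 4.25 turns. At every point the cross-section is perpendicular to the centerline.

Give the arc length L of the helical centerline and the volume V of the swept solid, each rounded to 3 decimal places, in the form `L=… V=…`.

L=228.690 V=1616.511

2πR = 2π·7 = 43.982297
per-turn = √(43.982297² + 31²) = √(1934.4425 + 961) = √2895.4425 = 53.809316
L = 4.25 × 53.809316 = 228.689592
V = π·1.5² × L = 7.068583 × 228.689592 = 1616.511470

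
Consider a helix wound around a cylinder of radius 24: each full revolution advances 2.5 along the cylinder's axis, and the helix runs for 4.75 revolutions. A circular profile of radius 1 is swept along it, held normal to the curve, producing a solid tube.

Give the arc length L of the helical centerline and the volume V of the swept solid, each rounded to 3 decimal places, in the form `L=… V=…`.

2πR = 2π·24 = 150.796447
per-turn = √(150.796447² + 2.5²) = √(22739.5685 + 6.25) = √22745.8185 = 150.817169
L = 4.75 × 150.817169 = 716.381554
V = π·1² × L = 3.141593 × 716.381554 = 2250.579027

L=716.382 V=2250.579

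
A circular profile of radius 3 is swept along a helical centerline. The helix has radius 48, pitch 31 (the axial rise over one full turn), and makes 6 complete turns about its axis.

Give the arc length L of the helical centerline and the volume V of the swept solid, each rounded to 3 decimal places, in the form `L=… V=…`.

2πR = 2π·48 = 301.592895
per-turn = √(301.592895² + 31²) = √(90958.2742 + 961) = √91919.2742 = 303.181916
L = 6 × 303.181916 = 1819.091496
V = π·3² × L = 28.274334 × 1819.091496 = 51433.600312

L=1819.091 V=51433.600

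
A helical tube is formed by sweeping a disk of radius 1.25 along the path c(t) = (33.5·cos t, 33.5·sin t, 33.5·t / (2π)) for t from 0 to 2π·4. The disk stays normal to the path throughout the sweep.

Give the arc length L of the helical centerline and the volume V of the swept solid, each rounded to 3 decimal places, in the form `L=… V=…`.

L=852.544 V=4184.913

2πR = 2π·33.5 = 210.486708
per-turn = √(210.486708² + 33.5²) = √(44304.6542 + 1122.25) = √45426.9042 = 213.135882
L = 4 × 213.135882 = 852.543528
V = π·1.25² × L = 4.908739 × 852.543528 = 4184.913255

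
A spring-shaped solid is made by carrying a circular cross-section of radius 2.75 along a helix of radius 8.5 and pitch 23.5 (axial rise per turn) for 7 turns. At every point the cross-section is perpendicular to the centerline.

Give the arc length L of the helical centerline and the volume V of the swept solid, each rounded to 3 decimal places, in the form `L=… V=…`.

2πR = 2π·8.5 = 53.407075
per-turn = √(53.407075² + 23.5²) = √(2852.3157 + 552.25) = √3404.5657 = 58.348656
L = 7 × 58.348656 = 408.440593
V = π·2.75² × L = 23.758294 × 408.440593 = 9703.851868

L=408.441 V=9703.852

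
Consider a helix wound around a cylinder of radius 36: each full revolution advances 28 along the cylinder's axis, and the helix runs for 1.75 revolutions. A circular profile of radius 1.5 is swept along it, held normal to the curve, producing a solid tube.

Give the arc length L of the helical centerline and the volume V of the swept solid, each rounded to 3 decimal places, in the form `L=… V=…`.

2πR = 2π·36 = 226.194671
per-turn = √(226.194671² + 28²) = √(51164.0292 + 784) = √51948.0292 = 227.921103
L = 1.75 × 227.921103 = 398.861930
V = π·1.5² × L = 7.068583 × 398.861930 = 2819.388848

L=398.862 V=2819.389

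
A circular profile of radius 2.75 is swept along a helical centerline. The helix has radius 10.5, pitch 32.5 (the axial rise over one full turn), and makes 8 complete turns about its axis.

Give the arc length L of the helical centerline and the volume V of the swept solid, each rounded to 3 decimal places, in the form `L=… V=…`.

L=588.353 V=13978.273

2πR = 2π·10.5 = 65.973446
per-turn = √(65.973446² + 32.5²) = √(4352.4955 + 1056.25) = √5408.7455 = 73.544174
L = 8 × 73.544174 = 588.353393
V = π·2.75² × L = 23.758294 × 588.353393 = 13978.273138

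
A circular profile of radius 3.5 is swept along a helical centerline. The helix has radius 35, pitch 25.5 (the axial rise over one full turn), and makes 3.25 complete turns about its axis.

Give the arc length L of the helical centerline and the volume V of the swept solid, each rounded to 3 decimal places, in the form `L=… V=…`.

L=719.501 V=27689.651

2πR = 2π·35 = 219.911486
per-turn = √(219.911486² + 25.5²) = √(48361.0616 + 650.25) = √49011.3116 = 221.384985
L = 3.25 × 221.384985 = 719.501201
V = π·3.5² × L = 38.484510 × 719.501201 = 27689.651174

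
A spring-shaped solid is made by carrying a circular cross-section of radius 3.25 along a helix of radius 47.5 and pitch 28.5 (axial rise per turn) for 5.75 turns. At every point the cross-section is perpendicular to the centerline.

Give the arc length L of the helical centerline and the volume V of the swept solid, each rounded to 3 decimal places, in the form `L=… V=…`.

L=1723.902 V=57204.354

2πR = 2π·47.5 = 298.451302
per-turn = √(298.451302² + 28.5²) = √(89073.1797 + 812.25) = √89885.4297 = 299.808989
L = 5.75 × 299.808989 = 1723.901685
V = π·3.25² × L = 33.183072 × 1723.901685 = 57204.354435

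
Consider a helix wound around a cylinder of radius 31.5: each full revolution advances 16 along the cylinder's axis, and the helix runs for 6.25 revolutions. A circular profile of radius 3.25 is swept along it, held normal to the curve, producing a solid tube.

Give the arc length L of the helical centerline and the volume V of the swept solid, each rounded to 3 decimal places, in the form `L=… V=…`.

L=1241.038 V=41181.439

2πR = 2π·31.5 = 197.920337
per-turn = √(197.920337² + 16²) = √(39172.4599 + 256) = √39428.4599 = 198.566009
L = 6.25 × 198.566009 = 1241.037555
V = π·3.25² × L = 33.183072 × 1241.037555 = 41181.439052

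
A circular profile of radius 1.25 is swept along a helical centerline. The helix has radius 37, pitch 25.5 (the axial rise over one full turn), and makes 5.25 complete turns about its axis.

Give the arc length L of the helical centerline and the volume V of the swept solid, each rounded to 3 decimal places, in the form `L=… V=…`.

2πR = 2π·37 = 232.477856
per-turn = √(232.477856² + 25.5²) = √(54045.9537 + 650.25) = √54696.2037 = 233.872195
L = 5.25 × 233.872195 = 1227.829025
V = π·1.25² × L = 4.908739 × 1227.829025 = 6027.091632

L=1227.829 V=6027.092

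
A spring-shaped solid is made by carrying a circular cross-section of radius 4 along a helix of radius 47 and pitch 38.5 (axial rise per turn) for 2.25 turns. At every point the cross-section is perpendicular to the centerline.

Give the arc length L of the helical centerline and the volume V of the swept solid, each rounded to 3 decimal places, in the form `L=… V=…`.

2πR = 2π·47 = 295.309709
per-turn = √(295.309709² + 38.5²) = √(87207.8245 + 1482.25) = √88690.0745 = 297.808788
L = 2.25 × 297.808788 = 670.069774
V = π·4² × L = 50.265482 × 670.069774 = 33681.380473

L=670.070 V=33681.380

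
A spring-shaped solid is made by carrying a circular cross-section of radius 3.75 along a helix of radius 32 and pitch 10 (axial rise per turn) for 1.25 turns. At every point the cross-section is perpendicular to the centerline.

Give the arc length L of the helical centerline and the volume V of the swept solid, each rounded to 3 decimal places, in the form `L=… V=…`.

2πR = 2π·32 = 201.061930
per-turn = √(201.061930² + 10²) = √(40425.8996 + 100) = √40525.8996 = 201.310456
L = 1.25 × 201.310456 = 251.638070
V = π·3.75² × L = 44.178647 × 251.638070 = 11117.029379

L=251.638 V=11117.029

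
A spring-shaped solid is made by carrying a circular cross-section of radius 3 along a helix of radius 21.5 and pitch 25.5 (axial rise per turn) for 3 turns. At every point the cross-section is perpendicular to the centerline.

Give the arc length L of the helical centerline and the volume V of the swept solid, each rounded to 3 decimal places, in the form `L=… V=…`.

2πR = 2π·21.5 = 135.088484
per-turn = √(135.088484² + 25.5²) = √(18248.8985 + 650.25) = √18899.1485 = 137.474174
L = 3 × 137.474174 = 412.422522
V = π·3² × L = 28.274334 × 412.422522 = 11660.972094

L=412.423 V=11660.972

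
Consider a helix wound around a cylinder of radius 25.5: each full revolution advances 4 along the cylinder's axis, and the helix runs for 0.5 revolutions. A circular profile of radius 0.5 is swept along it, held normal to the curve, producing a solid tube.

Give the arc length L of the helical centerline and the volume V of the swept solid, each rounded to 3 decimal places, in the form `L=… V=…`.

L=80.136 V=62.938

2πR = 2π·25.5 = 160.221225
per-turn = √(160.221225² + 4²) = √(25670.8410 + 16) = √25686.8410 = 160.271149
L = 0.5 × 160.271149 = 80.135574
V = π·0.5² × L = 0.785398 × 80.135574 = 62.938333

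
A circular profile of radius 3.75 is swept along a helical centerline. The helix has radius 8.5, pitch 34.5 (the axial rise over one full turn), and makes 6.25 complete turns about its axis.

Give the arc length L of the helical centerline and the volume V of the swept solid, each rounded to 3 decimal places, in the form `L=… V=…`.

2πR = 2π·8.5 = 53.407075
per-turn = √(53.407075² + 34.5²) = √(2852.3157 + 1190.25) = √4042.5657 = 63.581174
L = 6.25 × 63.581174 = 397.382337
V = π·3.75² × L = 44.178647 × 397.382337 = 17555.813856

L=397.382 V=17555.814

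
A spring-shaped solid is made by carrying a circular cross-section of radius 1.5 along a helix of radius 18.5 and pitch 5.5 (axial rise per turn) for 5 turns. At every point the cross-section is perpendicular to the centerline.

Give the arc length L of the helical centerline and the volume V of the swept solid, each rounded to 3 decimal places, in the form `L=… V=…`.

L=581.845 V=4112.819

2πR = 2π·18.5 = 116.238928
per-turn = √(116.238928² + 5.5²) = √(13511.4884 + 30.25) = √13541.7384 = 116.368975
L = 5 × 116.368975 = 581.844877
V = π·1.5² × L = 7.068583 × 581.844877 = 4112.819078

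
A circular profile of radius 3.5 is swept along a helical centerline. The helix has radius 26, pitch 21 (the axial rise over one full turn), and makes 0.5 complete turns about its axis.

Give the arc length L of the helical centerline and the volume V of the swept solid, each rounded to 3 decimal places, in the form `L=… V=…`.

L=82.354 V=3169.335

2πR = 2π·26 = 163.362818
per-turn = √(163.362818² + 21²) = √(26687.4103 + 441) = √27128.4103 = 164.707044
L = 0.5 × 164.707044 = 82.353522
V = π·3.5² × L = 38.484510 × 82.353522 = 3169.334939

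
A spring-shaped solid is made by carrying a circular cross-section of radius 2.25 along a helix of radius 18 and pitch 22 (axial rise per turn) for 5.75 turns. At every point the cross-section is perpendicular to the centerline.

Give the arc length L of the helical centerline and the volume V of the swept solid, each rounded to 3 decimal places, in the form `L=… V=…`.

2πR = 2π·18 = 113.097336
per-turn = √(113.097336² + 22²) = √(12791.0073 + 484) = √13275.0073 = 115.217218
L = 5.75 × 115.217218 = 662.499003
V = π·2.25² × L = 15.904313 × 662.499003 = 10536.591379

L=662.499 V=10536.591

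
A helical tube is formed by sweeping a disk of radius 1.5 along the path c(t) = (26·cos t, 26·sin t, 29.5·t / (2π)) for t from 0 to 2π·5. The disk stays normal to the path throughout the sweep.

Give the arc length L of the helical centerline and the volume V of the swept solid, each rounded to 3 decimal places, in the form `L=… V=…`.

2πR = 2π·26 = 163.362818
per-turn = √(163.362818² + 29.5²) = √(26687.4103 + 870.25) = √27557.6603 = 166.005001
L = 5 × 166.005001 = 830.025004
V = π·1.5² × L = 7.068583 × 830.025004 = 5867.101024

L=830.025 V=5867.101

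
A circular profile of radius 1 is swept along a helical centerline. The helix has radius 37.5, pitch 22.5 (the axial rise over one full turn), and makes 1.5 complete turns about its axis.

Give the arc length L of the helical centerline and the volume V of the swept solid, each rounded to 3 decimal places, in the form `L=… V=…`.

2πR = 2π·37.5 = 235.619449
per-turn = √(235.619449² + 22.5²) = √(55516.5248 + 506.25) = √56022.7748 = 236.691307
L = 1.5 × 236.691307 = 355.036960
V = π·1² × L = 3.141593 × 355.036960 = 1115.381506

L=355.037 V=1115.382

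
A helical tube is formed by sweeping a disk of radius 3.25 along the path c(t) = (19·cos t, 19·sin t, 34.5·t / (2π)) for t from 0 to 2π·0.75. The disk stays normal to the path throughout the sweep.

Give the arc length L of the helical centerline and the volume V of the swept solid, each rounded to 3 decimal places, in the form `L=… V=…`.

L=93.199 V=3092.638

2πR = 2π·19 = 119.380521
per-turn = √(119.380521² + 34.5²) = √(14251.7088 + 1190.25) = √15441.9588 = 124.265678
L = 0.75 × 124.265678 = 93.199259
V = π·3.25² × L = 33.183072 × 93.199259 = 3092.637745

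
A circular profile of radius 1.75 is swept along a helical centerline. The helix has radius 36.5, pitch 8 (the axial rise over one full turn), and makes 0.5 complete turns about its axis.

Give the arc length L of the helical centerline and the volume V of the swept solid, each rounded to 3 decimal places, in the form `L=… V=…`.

2πR = 2π·36.5 = 229.336264
per-turn = √(229.336264² + 8²) = √(52595.1219 + 64) = √52659.1219 = 229.475754
L = 0.5 × 229.475754 = 114.737877
V = π·1.75² × L = 9.621128 × 114.737877 = 1103.907746

L=114.738 V=1103.908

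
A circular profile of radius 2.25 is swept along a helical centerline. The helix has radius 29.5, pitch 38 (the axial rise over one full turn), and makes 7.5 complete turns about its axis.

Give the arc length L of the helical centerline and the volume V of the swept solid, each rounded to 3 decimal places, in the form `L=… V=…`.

2πR = 2π·29.5 = 185.353967
per-turn = √(185.353967² + 38²) = √(34356.0929 + 1444) = √35800.0929 = 189.209125
L = 7.5 × 189.209125 = 1419.068436
V = π·2.25² × L = 15.904313 × 1419.068436 = 22569.308307

L=1419.068 V=22569.308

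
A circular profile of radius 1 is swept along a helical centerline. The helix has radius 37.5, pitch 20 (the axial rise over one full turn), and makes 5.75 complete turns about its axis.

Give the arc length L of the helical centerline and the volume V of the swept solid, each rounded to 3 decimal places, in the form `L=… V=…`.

2πR = 2π·37.5 = 235.619449
per-turn = √(235.619449² + 20²) = √(55516.5248 + 400) = √55916.5248 = 236.466752
L = 5.75 × 236.466752 = 1359.683823
V = π·1² × L = 3.141593 × 1359.683823 = 4271.572711

L=1359.684 V=4271.573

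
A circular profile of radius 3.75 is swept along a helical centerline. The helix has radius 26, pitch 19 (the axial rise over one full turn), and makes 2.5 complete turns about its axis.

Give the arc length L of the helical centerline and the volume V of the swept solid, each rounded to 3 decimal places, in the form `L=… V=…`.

2πR = 2π·26 = 163.362818
per-turn = √(163.362818² + 19²) = √(26687.4103 + 361) = √27048.4103 = 164.464009
L = 2.5 × 164.464009 = 411.160023
V = π·3.75² × L = 44.178647 × 411.160023 = 18164.493382

L=411.160 V=18164.493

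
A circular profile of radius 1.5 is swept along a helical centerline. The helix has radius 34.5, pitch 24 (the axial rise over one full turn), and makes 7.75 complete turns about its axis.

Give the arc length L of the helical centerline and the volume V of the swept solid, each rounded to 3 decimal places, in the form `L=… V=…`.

2πR = 2π·34.5 = 216.769893
per-turn = √(216.769893² + 24²) = √(46989.1866 + 576) = √47565.1866 = 218.094444
L = 7.75 × 218.094444 = 1690.231942
V = π·1.5² × L = 7.068583 × 1690.231942 = 11947.545566

L=1690.232 V=11947.546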